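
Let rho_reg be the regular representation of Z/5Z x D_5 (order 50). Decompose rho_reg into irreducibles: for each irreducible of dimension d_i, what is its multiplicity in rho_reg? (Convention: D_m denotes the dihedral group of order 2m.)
Each irreducible V_i of dimension d_i appears with multiplicity d_i, i.e. rho_reg = (direct sum over all irreducibles V_i) d_i V_i. The irreducible dimensions for Z/5Z x D_5 are 1, 1, 1, 1, 1, 1, 1, 1, 1, 1, 2, 2, 2, 2, 2, 2, 2, 2, 2, 2: 10 irreducibles of dimension 1, each with multiplicity 1; 10 irreducibles of dimension 2, each with multiplicity 2. Total dimension 10*1*1 + 10*2*2 = 50 = |G|.

Proof sketch: General theorem: in the regular representation of a finite group G, each irreducible appears with multiplicity equal to its dimension. Check: dim(rho_reg) = sum d_i^2 = 1 + 1 + 1 + 1 + 1 + 1 + 1 + 1 + 1 + 1 + 4 + 4 + 4 + 4 + 4 + 4 + 4 + 4 + 4 + 4 = 50 = |G|.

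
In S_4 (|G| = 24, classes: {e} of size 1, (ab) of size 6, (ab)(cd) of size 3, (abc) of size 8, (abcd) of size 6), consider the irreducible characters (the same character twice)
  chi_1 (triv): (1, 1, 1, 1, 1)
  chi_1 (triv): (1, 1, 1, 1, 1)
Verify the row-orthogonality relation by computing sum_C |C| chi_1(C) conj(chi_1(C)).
Sum = 24 = |G| = 24; so <chi_1, chi_1> = 1 (norm-1 confirms irreducibility).

Reasoning: Compute term by term over conjugacy classes (|C| * chi_1(C) * conj(chi_1(C))):
  1*(1)*conj(1) + 6*(1)*conj(1) + 3*(1)*conj(1) + 8*(1)*conj(1) + 6*(1)*conj(1)
  = (1) + (6) + (3) + (8) + (6)
  = 24.
Dividing by |G| = 24 gives 24/24 = 1, matching the row-orthogonality relation <chi_1, chi_1> = [chi_1 = chi_1].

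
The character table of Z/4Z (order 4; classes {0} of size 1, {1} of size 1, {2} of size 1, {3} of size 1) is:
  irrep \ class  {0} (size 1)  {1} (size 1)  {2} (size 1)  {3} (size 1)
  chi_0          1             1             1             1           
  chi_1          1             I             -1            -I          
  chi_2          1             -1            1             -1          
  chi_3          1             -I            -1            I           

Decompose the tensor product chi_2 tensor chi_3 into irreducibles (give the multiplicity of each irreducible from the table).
chi_2 tensor chi_3 = chi_1 (all other irreducibles have multiplicity 0).

The character of a tensor product is the pointwise product (chi_2 * chi_3)(C) = chi_2(C) * chi_3(C):
  {0}: (1)*(1), {1}: (-1)*(-I), {2}: (1)*(-1), {3}: (-1)*(I)
so (chi_2 * chi_3) takes values
  {0} -> 1, {1} -> I, {2} -> -1, {3} -> -I.
Now take the inner product of this character with each irreducible chi from the table, <chi_2*chi_3, chi> = (1/4) sum_C |C| (chi_2*chi_3)(C) conj(chi(C)):
  <chi_2*chi_3, chi_0> = (1/4)[1*(1)*conj(1) + 1*(I)*conj(1) + 1*(-1)*conj(1) + 1*(-I)*conj(1)]
      = (1/4)[(1) + (I) + (-1) + (-I)] = 0/4 = 0
  <chi_2*chi_3, chi_1> = (1/4)[1*(1)*conj(1) + 1*(I)*conj(I) + 1*(-1)*conj(-1) + 1*(-I)*conj(-I)]
      = (1/4)[(1) + (1) + (1) + (1)] = 4/4 = 1
  <chi_2*chi_3, chi_2> = (1/4)[1*(1)*conj(1) + 1*(I)*conj(-1) + 1*(-1)*conj(1) + 1*(-I)*conj(-1)]
      = (1/4)[(1) + (-I) + (-1) + (I)] = 0/4 = 0
  <chi_2*chi_3, chi_3> = (1/4)[1*(1)*conj(1) + 1*(I)*conj(-I) + 1*(-1)*conj(-1) + 1*(-I)*conj(I)]
      = (1/4)[(1) + (-1) + (1) + (-1)] = 0/4 = 0
(Exp terms are combined using exp(i*s)*conj(exp(i*t)) = exp(i*(s-t)), and sums of them are collapsed using the identity that for every m > 1 the m distinct m-th roots of unity sum to 0, e.g. 1 + exp(2*I*pi/3) + exp(-2*I*pi/3) = 0.)
Hence the multiplicities are chi_1: 1. Dimension check: dim(chi_2)*dim(chi_3) = 1*1 = 1 and sum (mult * dim) = 1*1 = 1.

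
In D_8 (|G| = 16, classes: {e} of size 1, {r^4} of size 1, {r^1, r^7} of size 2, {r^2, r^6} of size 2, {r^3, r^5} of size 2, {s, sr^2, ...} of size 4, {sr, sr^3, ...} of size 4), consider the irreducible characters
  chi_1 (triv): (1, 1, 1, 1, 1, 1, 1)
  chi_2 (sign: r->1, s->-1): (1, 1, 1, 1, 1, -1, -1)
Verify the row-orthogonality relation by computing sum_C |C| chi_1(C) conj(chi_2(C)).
Sum = 0; so <chi_1, chi_2> = 0 (distinct irreducibles are orthogonal).

Explanation: Compute term by term over conjugacy classes (|C| * chi_1(C) * conj(chi_2(C))):
  1*(1)*conj(1) + 1*(1)*conj(1) + 2*(1)*conj(1) + 2*(1)*conj(1) + 2*(1)*conj(1) + 4*(1)*conj(-1) + 4*(1)*conj(-1)
  = (1) + (1) + (2) + (2) + (2) + (-4) + (-4)
  = 0.
Dividing by |G| = 16 gives 0/16 = 0, matching the row-orthogonality relation <chi_1, chi_2> = [chi_1 = chi_2].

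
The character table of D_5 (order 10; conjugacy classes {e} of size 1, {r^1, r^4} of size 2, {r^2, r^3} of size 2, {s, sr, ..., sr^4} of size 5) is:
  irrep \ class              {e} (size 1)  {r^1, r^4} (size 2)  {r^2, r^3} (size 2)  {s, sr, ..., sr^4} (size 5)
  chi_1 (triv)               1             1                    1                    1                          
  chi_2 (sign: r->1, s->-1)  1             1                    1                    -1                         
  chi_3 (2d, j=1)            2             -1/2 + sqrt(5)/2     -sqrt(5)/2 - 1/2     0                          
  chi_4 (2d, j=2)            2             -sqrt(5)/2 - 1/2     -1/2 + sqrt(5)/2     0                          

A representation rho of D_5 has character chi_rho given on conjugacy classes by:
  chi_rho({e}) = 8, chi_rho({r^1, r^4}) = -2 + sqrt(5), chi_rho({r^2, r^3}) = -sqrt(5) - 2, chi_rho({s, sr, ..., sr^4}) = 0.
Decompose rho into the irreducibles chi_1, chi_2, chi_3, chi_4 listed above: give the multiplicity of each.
Multiplicities: chi_1: 0, chi_2: 0, chi_3: 3, chi_4: 1.

Argument: Use <chi_rho, chi> = (1/|G|) sum_C |C| * chi_rho(C) * conj(chi(C)) with |G| = 10 for each irreducible chi in the table:
  <chi_rho, chi_1> = (1/10)[1*(8)*conj(1) + 2*(-2 + sqrt(5))*conj(1) + 2*(-sqrt(5) - 2)*conj(1) + 5*(0)*conj(1)]
      = (1/10)[(8) + (-4 + 2*sqrt(5)) + (-2*sqrt(5) - 4) + (0)] = 0/10 = 0
  <chi_rho, chi_2> = (1/10)[1*(8)*conj(1) + 2*(-2 + sqrt(5))*conj(1) + 2*(-sqrt(5) - 2)*conj(1) + 5*(0)*conj(-1)]
      = (1/10)[(8) + (-4 + 2*sqrt(5)) + (-2*sqrt(5) - 4) + (0)] = 0/10 = 0
  <chi_rho, chi_3> = (1/10)[1*(8)*conj(2) + 2*(-2 + sqrt(5))*conj(-1/2 + sqrt(5)/2) + 2*(-sqrt(5) - 2)*conj(-sqrt(5)/2 - 1/2) + 5*(0)*conj(0)]
      = (1/10)[(16) + (7 - 3*sqrt(5)) + (3*sqrt(5) + 7) + (0)] = 30/10 = 3
  <chi_rho, chi_4> = (1/10)[1*(8)*conj(2) + 2*(-2 + sqrt(5))*conj(-sqrt(5)/2 - 1/2) + 2*(-sqrt(5) - 2)*conj(-1/2 + sqrt(5)/2) + 5*(0)*conj(0)]
      = (1/10)[(16) + (-3 + sqrt(5)) + (-3 - sqrt(5)) + (0)] = 10/10 = 1
Dimension check: dim(rho) = sum (mult * dim) = 0*1 + 0*1 + 3*2 + 1*2 = 8 = chi_rho(e) = 8.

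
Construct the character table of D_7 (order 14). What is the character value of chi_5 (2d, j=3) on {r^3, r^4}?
Conjugacy classes: {e} of size 1, {r^1, r^6} of size 2, {r^2, r^5} of size 2, {r^3, r^4} of size 2, {s, sr, ..., sr^6} of size 7.
Character table:
  irrep \ class              {e} (size 1)  {r^1, r^6} (size 2)  {r^2, r^5} (size 2)  {r^3, r^4} (size 2)  {s, sr, ..., sr^6} (size 7)
  chi_1 (triv)               1             1                    1                    1                    1                          
  chi_2 (sign: r->1, s->-1)  1             1                    1                    1                    -1                         
  chi_3 (2d, j=1)            2             2*cos(2*pi/7)        -2*cos(3*pi/7)       -2*cos(pi/7)         0                          
  chi_4 (2d, j=2)            2             -2*cos(3*pi/7)       -2*cos(pi/7)         2*cos(2*pi/7)        0                          
  chi_5 (2d, j=3)            2             -2*cos(pi/7)         2*cos(2*pi/7)        -2*cos(3*pi/7)       0                          

Spot check: chi_5 (2d, j=3) on {r^3, r^4} = -2*cos(3*pi/7).

Solution. D_7 has order 2*7 = 14 with 5 conjugacy classes, hence 5 irreducibles. Sum of squared dims 1 + 1 + 4 + 4 + 4 = 14 = |G|. Linear characters come from the abelianisation; the 2-dimensional irreps have character r^k -> 2*cos(2*pi*j*k/7), reflections -> 0.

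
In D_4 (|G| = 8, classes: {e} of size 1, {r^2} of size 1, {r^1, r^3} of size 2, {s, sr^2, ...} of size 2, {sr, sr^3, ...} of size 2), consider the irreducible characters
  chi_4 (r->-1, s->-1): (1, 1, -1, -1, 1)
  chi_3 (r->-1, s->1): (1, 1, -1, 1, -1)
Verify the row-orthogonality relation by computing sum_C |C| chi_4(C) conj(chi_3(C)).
Sum = 0; so <chi_4, chi_3> = 0 (distinct irreducibles are orthogonal).

Explanation: Compute term by term over conjugacy classes (|C| * chi_4(C) * conj(chi_3(C))):
  1*(1)*conj(1) + 1*(1)*conj(1) + 2*(-1)*conj(-1) + 2*(-1)*conj(1) + 2*(1)*conj(-1)
  = (1) + (1) + (2) + (-2) + (-2)
  = 0.
Dividing by |G| = 8 gives 0/8 = 0, matching the row-orthogonality relation <chi_4, chi_3> = [chi_4 = chi_3].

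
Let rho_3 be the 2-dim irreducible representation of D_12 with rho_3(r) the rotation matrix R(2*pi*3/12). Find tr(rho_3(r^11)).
chi_{rho_3}(r^11) = 2*cos(2*pi*3*11/12) = 0

Justification: rho_3(r^11) is rotation by angle 2*pi*3*11/12, whose trace is 2*cos(2*pi*3*11/12) = 0.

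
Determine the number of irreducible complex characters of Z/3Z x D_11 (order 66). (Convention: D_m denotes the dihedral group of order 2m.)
21

Solution. The number of irreducible complex representations of a finite group equals its number of conjugacy classes. For a direct product, #classes(G x H) = #classes(G) * #classes(H). Z/3Z has 3 classes (abelian), D_11 has 7 classes, so 3 * 7 = 21, so Z/3Z x D_11 (order 66) has exactly 21 irreducible complex representations.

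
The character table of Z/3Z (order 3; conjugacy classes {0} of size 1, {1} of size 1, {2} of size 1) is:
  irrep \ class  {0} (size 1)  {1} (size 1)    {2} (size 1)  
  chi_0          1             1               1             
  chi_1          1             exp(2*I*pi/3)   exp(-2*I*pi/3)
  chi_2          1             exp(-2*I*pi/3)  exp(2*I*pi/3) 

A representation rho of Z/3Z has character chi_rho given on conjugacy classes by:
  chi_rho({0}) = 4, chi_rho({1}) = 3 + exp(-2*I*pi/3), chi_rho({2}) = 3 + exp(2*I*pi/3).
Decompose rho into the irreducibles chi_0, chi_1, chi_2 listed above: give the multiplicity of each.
Multiplicities: chi_0: 3, chi_1: 0, chi_2: 1.

Proof sketch: Use <chi_rho, chi> = (1/|G|) sum_C |C| * chi_rho(C) * conj(chi(C)) with |G| = 3 for each irreducible chi in the table:
  <chi_rho, chi_0> = (1/3)[1*(4)*conj(1) + 1*(3 + exp(-2*I*pi/3))*conj(1) + 1*(3 + exp(2*I*pi/3))*conj(1)]
      = (1/3)[(4) + (3 + exp(-2*I*pi/3)) + (3 + exp(2*I*pi/3))] = 9/3 = 3
  <chi_rho, chi_1> = (1/3)[1*(4)*conj(1) + 1*(3 + exp(-2*I*pi/3))*conj(exp(2*I*pi/3)) + 1*(3 + exp(2*I*pi/3))*conj(exp(-2*I*pi/3))]
      = (1/3)[(4) + (3*exp(-2*I*pi/3) + exp(2*I*pi/3)) + (exp(-2*I*pi/3) + 3*exp(2*I*pi/3))] = 0/3 = 0
  <chi_rho, chi_2> = (1/3)[1*(4)*conj(1) + 1*(3 + exp(-2*I*pi/3))*conj(exp(-2*I*pi/3)) + 1*(3 + exp(2*I*pi/3))*conj(exp(2*I*pi/3))]
      = (1/3)[(4) + (1 + 3*exp(2*I*pi/3)) + (1 + 3*exp(-2*I*pi/3))] = 3/3 = 1
(Exp terms are combined using exp(i*s)*conj(exp(i*t)) = exp(i*(s-t)), and sums of them are collapsed using the identity that for every m > 1 the m distinct m-th roots of unity sum to 0, e.g. 1 + exp(2*I*pi/3) + exp(-2*I*pi/3) = 0.)
Dimension check: dim(rho) = sum (mult * dim) = 3*1 + 0*1 + 1*1 = 4 = chi_rho(e) = 4.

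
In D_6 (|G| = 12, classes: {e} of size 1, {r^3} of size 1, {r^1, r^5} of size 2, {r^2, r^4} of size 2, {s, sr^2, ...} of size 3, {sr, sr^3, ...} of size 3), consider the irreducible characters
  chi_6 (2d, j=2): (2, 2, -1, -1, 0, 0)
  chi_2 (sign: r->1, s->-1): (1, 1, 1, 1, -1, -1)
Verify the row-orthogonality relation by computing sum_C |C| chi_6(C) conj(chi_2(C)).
Sum = 0; so <chi_6, chi_2> = 0 (distinct irreducibles are orthogonal).

Derivation: Compute term by term over conjugacy classes (|C| * chi_6(C) * conj(chi_2(C))):
  1*(2)*conj(1) + 1*(2)*conj(1) + 2*(-1)*conj(1) + 2*(-1)*conj(1) + 3*(0)*conj(-1) + 3*(0)*conj(-1)
  = (2) + (2) + (-2) + (-2) + (0) + (0)
  = 0.
Dividing by |G| = 12 gives 0/12 = 0, matching the row-orthogonality relation <chi_6, chi_2> = [chi_6 = chi_2].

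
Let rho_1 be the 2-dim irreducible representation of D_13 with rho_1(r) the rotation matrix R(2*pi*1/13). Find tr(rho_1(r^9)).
chi_{rho_1}(r^9) = 2*cos(2*pi*1*9/13) = -2*cos(5*pi/13)

Argument: rho_1(r^9) is rotation by angle 2*pi*1*9/13, whose trace is 2*cos(2*pi*1*9/13) = -2*cos(5*pi/13).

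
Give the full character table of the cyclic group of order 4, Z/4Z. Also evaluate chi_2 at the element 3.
Character table of Z/4Z (irreps indexed chi_0,...,chi_3 with chi_k(m) = zeta_4^(k*m), zeta_4 = exp(2*pi*i/4)):
  irrep \ class  {0} (size 1)  {1} (size 1)  {2} (size 1)  {3} (size 1)
  chi_0          1             1             1             1           
  chi_1          1             I             -1            -I          
  chi_2          1             -1            1             -1          
  chi_3          1             -I            -1            I           

Spot check: chi_2(3) = zeta_4^(2*3) = zeta_4^6 = -1.

Z/4Z is abelian, so all 4 irreducible complex representations are 1-dimensional. They are given by chi_k(m) = zeta_4^(k*m) for k = 0,...,3. Row orthogonality: sum_m chi_k(m) conj(chi_l(m)) = 4 * [k = l].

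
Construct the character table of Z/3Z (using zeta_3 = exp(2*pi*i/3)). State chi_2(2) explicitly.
Character table of Z/3Z (irreps indexed chi_0,...,chi_2 with chi_k(m) = zeta_3^(k*m), zeta_3 = exp(2*pi*i/3)):
  irrep \ class  {0} (size 1)  {1} (size 1)    {2} (size 1)  
  chi_0          1             1               1             
  chi_1          1             exp(2*I*pi/3)   exp(-2*I*pi/3)
  chi_2          1             exp(-2*I*pi/3)  exp(2*I*pi/3) 

Spot check: chi_2(2) = zeta_3^(2*2) = zeta_3^4 = exp(2*I*pi/3).

Details: Z/3Z is abelian, so all 3 irreducible complex representations are 1-dimensional. They are given by chi_k(m) = zeta_3^(k*m) for k = 0,...,2. Row orthogonality: sum_m chi_k(m) conj(chi_l(m)) = 3 * [k = l].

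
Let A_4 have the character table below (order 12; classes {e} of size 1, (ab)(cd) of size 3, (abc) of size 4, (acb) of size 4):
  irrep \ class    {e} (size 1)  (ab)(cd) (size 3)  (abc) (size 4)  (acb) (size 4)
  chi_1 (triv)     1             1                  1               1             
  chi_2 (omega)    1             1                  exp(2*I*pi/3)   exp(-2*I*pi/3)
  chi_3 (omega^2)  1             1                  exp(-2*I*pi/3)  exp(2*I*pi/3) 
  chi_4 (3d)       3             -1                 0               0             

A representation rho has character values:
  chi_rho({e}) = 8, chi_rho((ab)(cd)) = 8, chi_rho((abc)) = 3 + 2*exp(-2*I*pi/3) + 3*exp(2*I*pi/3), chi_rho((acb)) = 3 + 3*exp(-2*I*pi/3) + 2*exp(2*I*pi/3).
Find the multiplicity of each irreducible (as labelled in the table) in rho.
Multiplicities: chi_1: 3, chi_2: 3, chi_3: 2, chi_4: 0.

Argument: Use <chi_rho, chi> = (1/|G|) sum_C |C| * chi_rho(C) * conj(chi(C)) with |G| = 12 for each irreducible chi in the table:
  <chi_rho, chi_1> = (1/12)[1*(8)*conj(1) + 3*(8)*conj(1) + 4*(3 + 2*exp(-2*I*pi/3) + 3*exp(2*I*pi/3))*conj(1) + 4*(3 + 3*exp(-2*I*pi/3) + 2*exp(2*I*pi/3))*conj(1)]
      = (1/12)[(8) + (24) + (12 + 8*exp(-2*I*pi/3) + 12*exp(2*I*pi/3)) + (12 + 12*exp(-2*I*pi/3) + 8*exp(2*I*pi/3))] = 36/12 = 3
  <chi_rho, chi_2> = (1/12)[1*(8)*conj(1) + 3*(8)*conj(1) + 4*(3 + 2*exp(-2*I*pi/3) + 3*exp(2*I*pi/3))*conj(exp(2*I*pi/3)) + 4*(3 + 3*exp(-2*I*pi/3) + 2*exp(2*I*pi/3))*conj(exp(-2*I*pi/3))]
      = (1/12)[(8) + (24) + (12 + 12*exp(-2*I*pi/3) + 8*exp(2*I*pi/3)) + (12 + 8*exp(-2*I*pi/3) + 12*exp(2*I*pi/3))] = 36/12 = 3
  <chi_rho, chi_3> = (1/12)[1*(8)*conj(1) + 3*(8)*conj(1) + 4*(3 + 2*exp(-2*I*pi/3) + 3*exp(2*I*pi/3))*conj(exp(-2*I*pi/3)) + 4*(3 + 3*exp(-2*I*pi/3) + 2*exp(2*I*pi/3))*conj(exp(2*I*pi/3))]
      = (1/12)[(8) + (24) + (-4) + (-4)] = 24/12 = 2
  <chi_rho, chi_4> = (1/12)[1*(8)*conj(3) + 3*(8)*conj(-1) + 4*(3 + 2*exp(-2*I*pi/3) + 3*exp(2*I*pi/3))*conj(0) + 4*(3 + 3*exp(-2*I*pi/3) + 2*exp(2*I*pi/3))*conj(0)]
      = (1/12)[(24) + (-24) + (0) + (0)] = 0/12 = 0
(Exp terms are combined using exp(i*s)*conj(exp(i*t)) = exp(i*(s-t)), and sums of them are collapsed using the identity that for every m > 1 the m distinct m-th roots of unity sum to 0, e.g. 1 + exp(2*I*pi/3) + exp(-2*I*pi/3) = 0.)
Dimension check: dim(rho) = sum (mult * dim) = 3*1 + 3*1 + 2*1 + 0*3 = 8 = chi_rho(e) = 8.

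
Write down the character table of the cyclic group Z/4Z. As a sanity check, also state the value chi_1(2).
Character table of Z/4Z (irreps indexed chi_0,...,chi_3 with chi_k(m) = zeta_4^(k*m), zeta_4 = exp(2*pi*i/4)):
  irrep \ class  {0} (size 1)  {1} (size 1)  {2} (size 1)  {3} (size 1)
  chi_0          1             1             1             1           
  chi_1          1             I             -1            -I          
  chi_2          1             -1            1             -1          
  chi_3          1             -I            -1            I           

Spot check: chi_1(2) = zeta_4^(1*2) = zeta_4^2 = -1.

Reasoning: Z/4Z is abelian, so all 4 irreducible complex representations are 1-dimensional. They are given by chi_k(m) = zeta_4^(k*m) for k = 0,...,3. Row orthogonality: sum_m chi_k(m) conj(chi_l(m)) = 4 * [k = l].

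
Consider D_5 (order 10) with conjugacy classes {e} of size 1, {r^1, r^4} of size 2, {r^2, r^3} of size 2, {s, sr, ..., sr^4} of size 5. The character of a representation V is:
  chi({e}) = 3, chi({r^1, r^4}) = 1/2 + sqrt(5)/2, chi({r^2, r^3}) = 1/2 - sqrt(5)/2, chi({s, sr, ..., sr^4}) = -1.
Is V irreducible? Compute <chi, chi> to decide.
Not irreducible (reducible): <chi, chi> = 2 > 1.

Reasoning: <chi, chi> = (1/|G|) sum_C |C| * |chi(C)|^2 = (1/10)[1*|3|^2 + 2*|1/2 + sqrt(5)/2|^2 + 2*|1/2 - sqrt(5)/2|^2 + 5*|-1|^2]
  = (1/10)[(9) + (sqrt(5) + 3) + (3 - sqrt(5)) + (5)] = 20/10 = 2.
A character is irreducible iff <chi, chi> = 1, so this representation is reducible.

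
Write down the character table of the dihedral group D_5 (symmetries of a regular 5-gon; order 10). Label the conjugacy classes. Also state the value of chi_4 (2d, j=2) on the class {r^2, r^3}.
Conjugacy classes: {e} of size 1, {r^1, r^4} of size 2, {r^2, r^3} of size 2, {s, sr, ..., sr^4} of size 5.
Character table:
  irrep \ class              {e} (size 1)  {r^1, r^4} (size 2)  {r^2, r^3} (size 2)  {s, sr, ..., sr^4} (size 5)
  chi_1 (triv)               1             1                    1                    1                          
  chi_2 (sign: r->1, s->-1)  1             1                    1                    -1                         
  chi_3 (2d, j=1)            2             -1/2 + sqrt(5)/2     -sqrt(5)/2 - 1/2     0                          
  chi_4 (2d, j=2)            2             -sqrt(5)/2 - 1/2     -1/2 + sqrt(5)/2     0                          

Spot check: chi_4 (2d, j=2) on {r^2, r^3} = -1/2 + sqrt(5)/2.

Why: D_5 has order 2*5 = 10 with 4 conjugacy classes, hence 4 irreducibles. Sum of squared dims 1 + 1 + 4 + 4 = 10 = |G|. Linear characters come from the abelianisation; the 2-dimensional irreps have character r^k -> 2*cos(2*pi*j*k/5), reflections -> 0.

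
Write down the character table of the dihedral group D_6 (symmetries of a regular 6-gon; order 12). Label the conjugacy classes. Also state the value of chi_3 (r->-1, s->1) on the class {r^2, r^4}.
Conjugacy classes: {e} of size 1, {r^3} of size 1, {r^1, r^5} of size 2, {r^2, r^4} of size 2, {s, sr^2, ...} of size 3, {sr, sr^3, ...} of size 3.
Character table:
  irrep \ class              {e} (size 1)  {r^3} (size 1)  {r^1, r^5} (size 2)  {r^2, r^4} (size 2)  {s, sr^2, ...} (size 3)  {sr, sr^3, ...} (size 3)
  chi_1 (triv)               1             1               1                    1                    1                        1                       
  chi_2 (sign: r->1, s->-1)  1             1               1                    1                    -1                       -1                      
  chi_3 (r->-1, s->1)        1             -1              -1                   1                    1                        -1                      
  chi_4 (r->-1, s->-1)       1             -1              -1                   1                    -1                       1                       
  chi_5 (2d, j=1)            2             -2              1                    -1                   0                        0                       
  chi_6 (2d, j=2)            2             2               -1                   -1                   0                        0                       

Spot check: chi_3 (r->-1, s->1) on {r^2, r^4} = 1.

Solution. D_6 has order 2*6 = 12 with 6 conjugacy classes, hence 6 irreducibles. Sum of squared dims 1 + 1 + 1 + 1 + 4 + 4 = 12 = |G|. Linear characters come from the abelianisation; the 2-dimensional irreps have character r^k -> 2*cos(2*pi*j*k/6), reflections -> 0.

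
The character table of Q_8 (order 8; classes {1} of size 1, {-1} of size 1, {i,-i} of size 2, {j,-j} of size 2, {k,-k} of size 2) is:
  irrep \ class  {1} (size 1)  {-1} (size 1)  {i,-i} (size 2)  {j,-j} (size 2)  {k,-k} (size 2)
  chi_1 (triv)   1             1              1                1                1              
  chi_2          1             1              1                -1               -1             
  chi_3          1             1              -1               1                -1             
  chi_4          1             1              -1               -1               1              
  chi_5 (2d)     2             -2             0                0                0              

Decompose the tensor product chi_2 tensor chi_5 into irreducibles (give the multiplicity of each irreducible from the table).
chi_2 tensor chi_5 = chi_5 (all other irreducibles have multiplicity 0).

Solution. The character of a tensor product is the pointwise product (chi_2 * chi_5)(C) = chi_2(C) * chi_5(C):
  {1}: (1)*(2), {-1}: (1)*(-2), {i,-i}: (1)*(0), {j,-j}: (-1)*(0), {k,-k}: (-1)*(0)
so (chi_2 * chi_5) takes values
  {1} -> 2, {-1} -> -2, {i,-i} -> 0, {j,-j} -> 0, {k,-k} -> 0.
Now take the inner product of this character with each irreducible chi from the table, <chi_2*chi_5, chi> = (1/8) sum_C |C| (chi_2*chi_5)(C) conj(chi(C)):
  <chi_2*chi_5, chi_1> = (1/8)[1*(2)*conj(1) + 1*(-2)*conj(1) + 2*(0)*conj(1) + 2*(0)*conj(1) + 2*(0)*conj(1)]
      = (1/8)[(2) + (-2) + (0) + (0) + (0)] = 0/8 = 0
  <chi_2*chi_5, chi_2> = (1/8)[1*(2)*conj(1) + 1*(-2)*conj(1) + 2*(0)*conj(1) + 2*(0)*conj(-1) + 2*(0)*conj(-1)]
      = (1/8)[(2) + (-2) + (0) + (0) + (0)] = 0/8 = 0
  <chi_2*chi_5, chi_3> = (1/8)[1*(2)*conj(1) + 1*(-2)*conj(1) + 2*(0)*conj(-1) + 2*(0)*conj(1) + 2*(0)*conj(-1)]
      = (1/8)[(2) + (-2) + (0) + (0) + (0)] = 0/8 = 0
  <chi_2*chi_5, chi_4> = (1/8)[1*(2)*conj(1) + 1*(-2)*conj(1) + 2*(0)*conj(-1) + 2*(0)*conj(-1) + 2*(0)*conj(1)]
      = (1/8)[(2) + (-2) + (0) + (0) + (0)] = 0/8 = 0
  <chi_2*chi_5, chi_5> = (1/8)[1*(2)*conj(2) + 1*(-2)*conj(-2) + 2*(0)*conj(0) + 2*(0)*conj(0) + 2*(0)*conj(0)]
      = (1/8)[(4) + (4) + (0) + (0) + (0)] = 8/8 = 1
Hence the multiplicities are chi_5: 1. Dimension check: dim(chi_2)*dim(chi_5) = 1*2 = 2 and sum (mult * dim) = 1*2 = 2.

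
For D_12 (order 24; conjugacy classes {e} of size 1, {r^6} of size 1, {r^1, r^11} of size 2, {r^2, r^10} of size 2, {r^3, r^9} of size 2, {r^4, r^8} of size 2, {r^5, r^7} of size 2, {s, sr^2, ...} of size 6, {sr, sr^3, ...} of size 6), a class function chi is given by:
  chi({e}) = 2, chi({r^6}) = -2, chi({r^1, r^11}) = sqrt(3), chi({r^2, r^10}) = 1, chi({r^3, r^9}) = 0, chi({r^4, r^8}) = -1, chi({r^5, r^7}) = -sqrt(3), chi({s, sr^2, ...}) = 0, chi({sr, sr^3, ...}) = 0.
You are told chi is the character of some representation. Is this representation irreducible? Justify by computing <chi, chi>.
Irreducible: <chi, chi> = 1.

Proof sketch: <chi, chi> = (1/|G|) sum_C |C| * |chi(C)|^2 = (1/24)[1*|2|^2 + 1*|-2|^2 + 2*|sqrt(3)|^2 + 2*|1|^2 + 2*|0|^2 + 2*|-1|^2 + 2*|-sqrt(3)|^2 + 6*|0|^2 + 6*|0|^2]
  = (1/24)[(4) + (4) + (6) + (2) + (0) + (2) + (6) + (0) + (0)] = 24/24 = 1.
A character is irreducible iff <chi, chi> = 1, so this representation is irreducible.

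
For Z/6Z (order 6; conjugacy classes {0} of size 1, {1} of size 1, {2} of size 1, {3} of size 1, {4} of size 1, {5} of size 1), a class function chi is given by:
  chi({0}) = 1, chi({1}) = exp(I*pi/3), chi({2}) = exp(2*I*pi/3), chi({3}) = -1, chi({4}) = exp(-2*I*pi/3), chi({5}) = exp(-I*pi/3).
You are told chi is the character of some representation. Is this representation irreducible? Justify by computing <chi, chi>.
Irreducible: <chi, chi> = 1.

Proof sketch: <chi, chi> = (1/|G|) sum_C |C| * |chi(C)|^2 = (1/6)[1*|1|^2 + 1*|exp(I*pi/3)|^2 + 1*|exp(2*I*pi/3)|^2 + 1*|-1|^2 + 1*|exp(-2*I*pi/3)|^2 + 1*|exp(-I*pi/3)|^2]
  = (1/6)[(1) + (1) + (1) + (1) + (1) + (1)] = 6/6 = 1.
(Exp terms are combined using exp(i*s)*conj(exp(i*t)) = exp(i*(s-t)), and sums of them are collapsed using the identity that for every m > 1 the m distinct m-th roots of unity sum to 0, e.g. 1 + exp(2*I*pi/3) + exp(-2*I*pi/3) = 0.)
A character is irreducible iff <chi, chi> = 1, so this representation is irreducible.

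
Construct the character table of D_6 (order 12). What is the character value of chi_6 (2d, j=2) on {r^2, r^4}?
Conjugacy classes: {e} of size 1, {r^3} of size 1, {r^1, r^5} of size 2, {r^2, r^4} of size 2, {s, sr^2, ...} of size 3, {sr, sr^3, ...} of size 3.
Character table:
  irrep \ class              {e} (size 1)  {r^3} (size 1)  {r^1, r^5} (size 2)  {r^2, r^4} (size 2)  {s, sr^2, ...} (size 3)  {sr, sr^3, ...} (size 3)
  chi_1 (triv)               1             1               1                    1                    1                        1                       
  chi_2 (sign: r->1, s->-1)  1             1               1                    1                    -1                       -1                      
  chi_3 (r->-1, s->1)        1             -1              -1                   1                    1                        -1                      
  chi_4 (r->-1, s->-1)       1             -1              -1                   1                    -1                       1                       
  chi_5 (2d, j=1)            2             -2              1                    -1                   0                        0                       
  chi_6 (2d, j=2)            2             2               -1                   -1                   0                        0                       

Spot check: chi_6 (2d, j=2) on {r^2, r^4} = -1.

Working: D_6 has order 2*6 = 12 with 6 conjugacy classes, hence 6 irreducibles. Sum of squared dims 1 + 1 + 1 + 1 + 4 + 4 = 12 = |G|. Linear characters come from the abelianisation; the 2-dimensional irreps have character r^k -> 2*cos(2*pi*j*k/6), reflections -> 0.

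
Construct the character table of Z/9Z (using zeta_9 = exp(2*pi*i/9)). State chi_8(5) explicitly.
Character table of Z/9Z (irreps indexed chi_0,...,chi_8 with chi_k(m) = zeta_9^(k*m), zeta_9 = exp(2*pi*i/9)):
  irrep \ class  {0} (size 1)  {1} (size 1)    {2} (size 1)    {3} (size 1)    {4} (size 1)    {5} (size 1)    {6} (size 1)    {7} (size 1)    {8} (size 1)  
  chi_0          1             1               1               1               1               1               1               1               1             
  chi_1          1             exp(2*I*pi/9)   exp(4*I*pi/9)   exp(2*I*pi/3)   exp(8*I*pi/9)   exp(-8*I*pi/9)  exp(-2*I*pi/3)  exp(-4*I*pi/9)  exp(-2*I*pi/9)
  chi_2          1             exp(4*I*pi/9)   exp(8*I*pi/9)   exp(-2*I*pi/3)  exp(-2*I*pi/9)  exp(2*I*pi/9)   exp(2*I*pi/3)   exp(-8*I*pi/9)  exp(-4*I*pi/9)
  chi_3          1             exp(2*I*pi/3)   exp(-2*I*pi/3)  1               exp(2*I*pi/3)   exp(-2*I*pi/3)  1               exp(2*I*pi/3)   exp(-2*I*pi/3)
  chi_4          1             exp(8*I*pi/9)   exp(-2*I*pi/9)  exp(2*I*pi/3)   exp(-4*I*pi/9)  exp(4*I*pi/9)   exp(-2*I*pi/3)  exp(2*I*pi/9)   exp(-8*I*pi/9)
  chi_5          1             exp(-8*I*pi/9)  exp(2*I*pi/9)   exp(-2*I*pi/3)  exp(4*I*pi/9)   exp(-4*I*pi/9)  exp(2*I*pi/3)   exp(-2*I*pi/9)  exp(8*I*pi/9) 
  chi_6          1             exp(-2*I*pi/3)  exp(2*I*pi/3)   1               exp(-2*I*pi/3)  exp(2*I*pi/3)   1               exp(-2*I*pi/3)  exp(2*I*pi/3) 
  chi_7          1             exp(-4*I*pi/9)  exp(-8*I*pi/9)  exp(2*I*pi/3)   exp(2*I*pi/9)   exp(-2*I*pi/9)  exp(-2*I*pi/3)  exp(8*I*pi/9)   exp(4*I*pi/9) 
  chi_8          1             exp(-2*I*pi/9)  exp(-4*I*pi/9)  exp(-2*I*pi/3)  exp(-8*I*pi/9)  exp(8*I*pi/9)   exp(2*I*pi/3)   exp(4*I*pi/9)   exp(2*I*pi/9) 

Spot check: chi_8(5) = zeta_9^(8*5) = zeta_9^40 = exp(8*I*pi/9).

Argument: Z/9Z is abelian, so all 9 irreducible complex representations are 1-dimensional. They are given by chi_k(m) = zeta_9^(k*m) for k = 0,...,8. Row orthogonality: sum_m chi_k(m) conj(chi_l(m)) = 9 * [k = l].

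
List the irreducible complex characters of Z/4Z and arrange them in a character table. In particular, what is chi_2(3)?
Character table of Z/4Z (irreps indexed chi_0,...,chi_3 with chi_k(m) = zeta_4^(k*m), zeta_4 = exp(2*pi*i/4)):
  irrep \ class  {0} (size 1)  {1} (size 1)  {2} (size 1)  {3} (size 1)
  chi_0          1             1             1             1           
  chi_1          1             I             -1            -I          
  chi_2          1             -1            1             -1          
  chi_3          1             -I            -1            I           

Spot check: chi_2(3) = zeta_4^(2*3) = zeta_4^6 = -1.

Argument: Z/4Z is abelian, so all 4 irreducible complex representations are 1-dimensional. They are given by chi_k(m) = zeta_4^(k*m) for k = 0,...,3. Row orthogonality: sum_m chi_k(m) conj(chi_l(m)) = 4 * [k = l].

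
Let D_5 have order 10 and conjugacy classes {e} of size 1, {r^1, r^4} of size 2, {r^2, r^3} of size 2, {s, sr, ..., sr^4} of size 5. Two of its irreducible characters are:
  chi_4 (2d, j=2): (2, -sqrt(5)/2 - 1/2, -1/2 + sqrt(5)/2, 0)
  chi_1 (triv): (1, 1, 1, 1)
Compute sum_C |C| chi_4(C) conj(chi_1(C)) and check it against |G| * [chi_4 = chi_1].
Sum = 0; so <chi_4, chi_1> = 0 (distinct irreducibles are orthogonal).

Working: Compute term by term over conjugacy classes (|C| * chi_4(C) * conj(chi_1(C))):
  1*(2)*conj(1) + 2*(-sqrt(5)/2 - 1/2)*conj(1) + 2*(-1/2 + sqrt(5)/2)*conj(1) + 5*(0)*conj(1)
  = (2) + (-sqrt(5) - 1) + (-1 + sqrt(5)) + (0)
  = 0.
Dividing by |G| = 10 gives 0/10 = 0, matching the row-orthogonality relation <chi_4, chi_1> = [chi_4 = chi_1].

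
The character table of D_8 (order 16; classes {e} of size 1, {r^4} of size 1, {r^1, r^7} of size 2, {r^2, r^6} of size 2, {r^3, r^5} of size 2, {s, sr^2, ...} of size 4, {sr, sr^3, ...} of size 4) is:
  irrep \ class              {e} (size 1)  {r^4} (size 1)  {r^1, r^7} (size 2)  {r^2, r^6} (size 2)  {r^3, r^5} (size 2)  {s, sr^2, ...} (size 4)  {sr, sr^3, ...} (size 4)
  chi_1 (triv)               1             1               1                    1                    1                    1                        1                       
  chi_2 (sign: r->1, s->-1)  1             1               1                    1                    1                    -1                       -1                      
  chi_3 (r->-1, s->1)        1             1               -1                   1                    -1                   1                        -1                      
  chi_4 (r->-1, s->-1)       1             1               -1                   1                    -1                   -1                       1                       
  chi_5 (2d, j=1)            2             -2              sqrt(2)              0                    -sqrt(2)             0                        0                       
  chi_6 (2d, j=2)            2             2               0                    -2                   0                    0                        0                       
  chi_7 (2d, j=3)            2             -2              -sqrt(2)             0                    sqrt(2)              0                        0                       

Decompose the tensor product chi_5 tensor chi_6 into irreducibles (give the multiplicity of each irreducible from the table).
chi_5 tensor chi_6 = chi_5 + chi_7 (all other irreducibles have multiplicity 0).

Proof sketch: The character of a tensor product is the pointwise product (chi_5 * chi_6)(C) = chi_5(C) * chi_6(C):
  {e}: (2)*(2), {r^4}: (-2)*(2), {r^1, r^7}: (sqrt(2))*(0), {r^2, r^6}: (0)*(-2), {r^3, r^5}: (-sqrt(2))*(0), {s, sr^2, ...}: (0)*(0), {sr, sr^3, ...}: (0)*(0)
so (chi_5 * chi_6) takes values
  {e} -> 4, {r^4} -> -4, {r^1, r^7} -> 0, {r^2, r^6} -> 0, {r^3, r^5} -> 0, {s, sr^2, ...} -> 0, {sr, sr^3, ...} -> 0.
Now take the inner product of this character with each irreducible chi from the table, <chi_5*chi_6, chi> = (1/16) sum_C |C| (chi_5*chi_6)(C) conj(chi(C)):
  <chi_5*chi_6, chi_1> = (1/16)[1*(4)*conj(1) + 1*(-4)*conj(1) + 2*(0)*conj(1) + 2*(0)*conj(1) + 2*(0)*conj(1) + 4*(0)*conj(1) + 4*(0)*conj(1)]
      = (1/16)[(4) + (-4) + (0) + (0) + (0) + (0) + (0)] = 0/16 = 0
  <chi_5*chi_6, chi_2> = (1/16)[1*(4)*conj(1) + 1*(-4)*conj(1) + 2*(0)*conj(1) + 2*(0)*conj(1) + 2*(0)*conj(1) + 4*(0)*conj(-1) + 4*(0)*conj(-1)]
      = (1/16)[(4) + (-4) + (0) + (0) + (0) + (0) + (0)] = 0/16 = 0
  <chi_5*chi_6, chi_3> = (1/16)[1*(4)*conj(1) + 1*(-4)*conj(1) + 2*(0)*conj(-1) + 2*(0)*conj(1) + 2*(0)*conj(-1) + 4*(0)*conj(1) + 4*(0)*conj(-1)]
      = (1/16)[(4) + (-4) + (0) + (0) + (0) + (0) + (0)] = 0/16 = 0
  <chi_5*chi_6, chi_4> = (1/16)[1*(4)*conj(1) + 1*(-4)*conj(1) + 2*(0)*conj(-1) + 2*(0)*conj(1) + 2*(0)*conj(-1) + 4*(0)*conj(-1) + 4*(0)*conj(1)]
      = (1/16)[(4) + (-4) + (0) + (0) + (0) + (0) + (0)] = 0/16 = 0
  <chi_5*chi_6, chi_5> = (1/16)[1*(4)*conj(2) + 1*(-4)*conj(-2) + 2*(0)*conj(sqrt(2)) + 2*(0)*conj(0) + 2*(0)*conj(-sqrt(2)) + 4*(0)*conj(0) + 4*(0)*conj(0)]
      = (1/16)[(8) + (8) + (0) + (0) + (0) + (0) + (0)] = 16/16 = 1
  <chi_5*chi_6, chi_6> = (1/16)[1*(4)*conj(2) + 1*(-4)*conj(2) + 2*(0)*conj(0) + 2*(0)*conj(-2) + 2*(0)*conj(0) + 4*(0)*conj(0) + 4*(0)*conj(0)]
      = (1/16)[(8) + (-8) + (0) + (0) + (0) + (0) + (0)] = 0/16 = 0
  <chi_5*chi_6, chi_7> = (1/16)[1*(4)*conj(2) + 1*(-4)*conj(-2) + 2*(0)*conj(-sqrt(2)) + 2*(0)*conj(0) + 2*(0)*conj(sqrt(2)) + 4*(0)*conj(0) + 4*(0)*conj(0)]
      = (1/16)[(8) + (8) + (0) + (0) + (0) + (0) + (0)] = 16/16 = 1
Hence the multiplicities are chi_5: 1, chi_7: 1. Dimension check: dim(chi_5)*dim(chi_6) = 2*2 = 4 and sum (mult * dim) = 1*2 + 1*2 = 4.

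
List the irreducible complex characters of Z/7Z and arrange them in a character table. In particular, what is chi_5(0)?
Character table of Z/7Z (irreps indexed chi_0,...,chi_6 with chi_k(m) = zeta_7^(k*m), zeta_7 = exp(2*pi*i/7)):
  irrep \ class  {0} (size 1)  {1} (size 1)    {2} (size 1)    {3} (size 1)    {4} (size 1)    {5} (size 1)    {6} (size 1)  
  chi_0          1             1               1               1               1               1               1             
  chi_1          1             exp(2*I*pi/7)   exp(4*I*pi/7)   exp(6*I*pi/7)   exp(-6*I*pi/7)  exp(-4*I*pi/7)  exp(-2*I*pi/7)
  chi_2          1             exp(4*I*pi/7)   exp(-6*I*pi/7)  exp(-2*I*pi/7)  exp(2*I*pi/7)   exp(6*I*pi/7)   exp(-4*I*pi/7)
  chi_3          1             exp(6*I*pi/7)   exp(-2*I*pi/7)  exp(4*I*pi/7)   exp(-4*I*pi/7)  exp(2*I*pi/7)   exp(-6*I*pi/7)
  chi_4          1             exp(-6*I*pi/7)  exp(2*I*pi/7)   exp(-4*I*pi/7)  exp(4*I*pi/7)   exp(-2*I*pi/7)  exp(6*I*pi/7) 
  chi_5          1             exp(-4*I*pi/7)  exp(6*I*pi/7)   exp(2*I*pi/7)   exp(-2*I*pi/7)  exp(-6*I*pi/7)  exp(4*I*pi/7) 
  chi_6          1             exp(-2*I*pi/7)  exp(-4*I*pi/7)  exp(-6*I*pi/7)  exp(6*I*pi/7)   exp(4*I*pi/7)   exp(2*I*pi/7) 

Spot check: chi_5(0) = zeta_7^(5*0) = zeta_7^0 = 1.

Reasoning: Z/7Z is abelian, so all 7 irreducible complex representations are 1-dimensional. They are given by chi_k(m) = zeta_7^(k*m) for k = 0,...,6. Row orthogonality: sum_m chi_k(m) conj(chi_l(m)) = 7 * [k = l].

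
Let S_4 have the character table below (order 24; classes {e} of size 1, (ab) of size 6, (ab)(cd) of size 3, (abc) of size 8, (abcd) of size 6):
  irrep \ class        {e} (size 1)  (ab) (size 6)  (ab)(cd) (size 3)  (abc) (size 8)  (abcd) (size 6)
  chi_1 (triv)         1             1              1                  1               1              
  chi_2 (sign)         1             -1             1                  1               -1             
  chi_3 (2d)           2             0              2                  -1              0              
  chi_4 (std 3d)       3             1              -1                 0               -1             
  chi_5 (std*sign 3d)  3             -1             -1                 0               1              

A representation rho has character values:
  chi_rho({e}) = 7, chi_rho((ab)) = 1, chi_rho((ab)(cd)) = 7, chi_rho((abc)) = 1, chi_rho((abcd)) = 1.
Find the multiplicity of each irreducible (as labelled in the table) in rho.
Multiplicities: chi_1: 2, chi_2: 1, chi_3: 2, chi_4: 0, chi_5: 0.

Why: Use <chi_rho, chi> = (1/|G|) sum_C |C| * chi_rho(C) * conj(chi(C)) with |G| = 24 for each irreducible chi in the table:
  <chi_rho, chi_1> = (1/24)[1*(7)*conj(1) + 6*(1)*conj(1) + 3*(7)*conj(1) + 8*(1)*conj(1) + 6*(1)*conj(1)]
      = (1/24)[(7) + (6) + (21) + (8) + (6)] = 48/24 = 2
  <chi_rho, chi_2> = (1/24)[1*(7)*conj(1) + 6*(1)*conj(-1) + 3*(7)*conj(1) + 8*(1)*conj(1) + 6*(1)*conj(-1)]
      = (1/24)[(7) + (-6) + (21) + (8) + (-6)] = 24/24 = 1
  <chi_rho, chi_3> = (1/24)[1*(7)*conj(2) + 6*(1)*conj(0) + 3*(7)*conj(2) + 8*(1)*conj(-1) + 6*(1)*conj(0)]
      = (1/24)[(14) + (0) + (42) + (-8) + (0)] = 48/24 = 2
  <chi_rho, chi_4> = (1/24)[1*(7)*conj(3) + 6*(1)*conj(1) + 3*(7)*conj(-1) + 8*(1)*conj(0) + 6*(1)*conj(-1)]
      = (1/24)[(21) + (6) + (-21) + (0) + (-6)] = 0/24 = 0
  <chi_rho, chi_5> = (1/24)[1*(7)*conj(3) + 6*(1)*conj(-1) + 3*(7)*conj(-1) + 8*(1)*conj(0) + 6*(1)*conj(1)]
      = (1/24)[(21) + (-6) + (-21) + (0) + (6)] = 0/24 = 0
Dimension check: dim(rho) = sum (mult * dim) = 2*1 + 1*1 + 2*2 + 0*3 + 0*3 = 7 = chi_rho(e) = 7.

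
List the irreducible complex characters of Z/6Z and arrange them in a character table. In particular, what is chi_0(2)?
Character table of Z/6Z (irreps indexed chi_0,...,chi_5 with chi_k(m) = zeta_6^(k*m), zeta_6 = exp(2*pi*i/6)):
  irrep \ class  {0} (size 1)  {1} (size 1)    {2} (size 1)    {3} (size 1)  {4} (size 1)    {5} (size 1)  
  chi_0          1             1               1               1             1               1             
  chi_1          1             exp(I*pi/3)     exp(2*I*pi/3)   -1            exp(-2*I*pi/3)  exp(-I*pi/3)  
  chi_2          1             exp(2*I*pi/3)   exp(-2*I*pi/3)  1             exp(2*I*pi/3)   exp(-2*I*pi/3)
  chi_3          1             -1              1               -1            1               -1            
  chi_4          1             exp(-2*I*pi/3)  exp(2*I*pi/3)   1             exp(-2*I*pi/3)  exp(2*I*pi/3) 
  chi_5          1             exp(-I*pi/3)    exp(-2*I*pi/3)  -1            exp(2*I*pi/3)   exp(I*pi/3)   

Spot check: chi_0(2) = zeta_6^(0*2) = zeta_6^0 = 1.

Solution. Z/6Z is abelian, so all 6 irreducible complex representations are 1-dimensional. They are given by chi_k(m) = zeta_6^(k*m) for k = 0,...,5. Row orthogonality: sum_m chi_k(m) conj(chi_l(m)) = 6 * [k = l].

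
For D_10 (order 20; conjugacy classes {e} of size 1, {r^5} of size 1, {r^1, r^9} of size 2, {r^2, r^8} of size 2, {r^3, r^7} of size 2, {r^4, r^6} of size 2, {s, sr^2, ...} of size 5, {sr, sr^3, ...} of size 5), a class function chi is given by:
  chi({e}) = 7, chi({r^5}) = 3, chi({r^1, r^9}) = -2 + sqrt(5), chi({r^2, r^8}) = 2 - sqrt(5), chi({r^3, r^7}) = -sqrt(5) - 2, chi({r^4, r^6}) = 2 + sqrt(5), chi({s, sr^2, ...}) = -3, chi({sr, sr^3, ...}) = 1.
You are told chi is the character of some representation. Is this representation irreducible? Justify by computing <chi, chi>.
Not irreducible (reducible): <chi, chi> = 9 > 1.

Argument: <chi, chi> = (1/|G|) sum_C |C| * |chi(C)|^2 = (1/20)[1*|7|^2 + 1*|3|^2 + 2*|-2 + sqrt(5)|^2 + 2*|2 - sqrt(5)|^2 + 2*|-sqrt(5) - 2|^2 + 2*|2 + sqrt(5)|^2 + 5*|-3|^2 + 5*|1|^2]
  = (1/20)[(49) + (9) + (18 - 8*sqrt(5)) + (18 - 8*sqrt(5)) + (8*sqrt(5) + 18) + (8*sqrt(5) + 18) + (45) + (5)] = 180/20 = 9.
A character is irreducible iff <chi, chi> = 1, so this representation is reducible.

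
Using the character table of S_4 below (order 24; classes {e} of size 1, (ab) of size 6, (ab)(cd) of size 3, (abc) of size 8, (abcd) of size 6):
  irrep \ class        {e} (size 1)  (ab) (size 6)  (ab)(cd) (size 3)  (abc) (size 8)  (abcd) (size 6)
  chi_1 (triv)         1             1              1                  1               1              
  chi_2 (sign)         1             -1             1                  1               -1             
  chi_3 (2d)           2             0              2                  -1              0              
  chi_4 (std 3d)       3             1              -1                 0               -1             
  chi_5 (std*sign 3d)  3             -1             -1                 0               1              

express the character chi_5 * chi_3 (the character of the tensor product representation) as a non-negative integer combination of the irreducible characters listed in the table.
chi_5 tensor chi_3 = chi_4 + chi_5 (all other irreducibles have multiplicity 0).

Justification: The character of a tensor product is the pointwise product (chi_5 * chi_3)(C) = chi_5(C) * chi_3(C):
  {e}: (3)*(2), (ab): (-1)*(0), (ab)(cd): (-1)*(2), (abc): (0)*(-1), (abcd): (1)*(0)
so (chi_5 * chi_3) takes values
  {e} -> 6, (ab) -> 0, (ab)(cd) -> -2, (abc) -> 0, (abcd) -> 0.
Now take the inner product of this character with each irreducible chi from the table, <chi_5*chi_3, chi> = (1/24) sum_C |C| (chi_5*chi_3)(C) conj(chi(C)):
  <chi_5*chi_3, chi_1> = (1/24)[1*(6)*conj(1) + 6*(0)*conj(1) + 3*(-2)*conj(1) + 8*(0)*conj(1) + 6*(0)*conj(1)]
      = (1/24)[(6) + (0) + (-6) + (0) + (0)] = 0/24 = 0
  <chi_5*chi_3, chi_2> = (1/24)[1*(6)*conj(1) + 6*(0)*conj(-1) + 3*(-2)*conj(1) + 8*(0)*conj(1) + 6*(0)*conj(-1)]
      = (1/24)[(6) + (0) + (-6) + (0) + (0)] = 0/24 = 0
  <chi_5*chi_3, chi_3> = (1/24)[1*(6)*conj(2) + 6*(0)*conj(0) + 3*(-2)*conj(2) + 8*(0)*conj(-1) + 6*(0)*conj(0)]
      = (1/24)[(12) + (0) + (-12) + (0) + (0)] = 0/24 = 0
  <chi_5*chi_3, chi_4> = (1/24)[1*(6)*conj(3) + 6*(0)*conj(1) + 3*(-2)*conj(-1) + 8*(0)*conj(0) + 6*(0)*conj(-1)]
      = (1/24)[(18) + (0) + (6) + (0) + (0)] = 24/24 = 1
  <chi_5*chi_3, chi_5> = (1/24)[1*(6)*conj(3) + 6*(0)*conj(-1) + 3*(-2)*conj(-1) + 8*(0)*conj(0) + 6*(0)*conj(1)]
      = (1/24)[(18) + (0) + (6) + (0) + (0)] = 24/24 = 1
Hence the multiplicities are chi_4: 1, chi_5: 1. Dimension check: dim(chi_5)*dim(chi_3) = 3*2 = 6 and sum (mult * dim) = 1*3 + 1*3 = 6.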